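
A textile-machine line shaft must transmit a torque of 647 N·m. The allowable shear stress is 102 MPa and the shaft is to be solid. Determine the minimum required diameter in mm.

For a solid shaft τ_max = 16T/(πd³), so d = (16T/(π τ_allow))^(1/3) = (16·647.0/(π·1.02×10^8))^(1/3) = 0.03185 m.

31.8 mm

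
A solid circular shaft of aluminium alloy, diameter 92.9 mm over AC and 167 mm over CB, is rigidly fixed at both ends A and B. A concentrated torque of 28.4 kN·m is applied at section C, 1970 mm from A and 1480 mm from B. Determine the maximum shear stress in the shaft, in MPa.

29.0 MPa

Compatibility: T_A·a/J_AC = T_B·b/J_CB with T_A + T_B = T₀.
J_AC = 7.31×10^-6 m⁴, J_CB = 7.64×10^-5 m⁴, so T_A = T₀·(J_AC/a)/((J_AC/a)+(J_CB/b)) = 1906 N·m, T_B = 26490 N·m.
τ in each portion: τ_AC = 1.21×10^7 Pa, τ_CB = 2.90×10^7 Pa; maximum is in CB.
τ_max = T_CB·r/J = 26490·0.0835/7.64×10^-5 = 2.897×10^7 Pa.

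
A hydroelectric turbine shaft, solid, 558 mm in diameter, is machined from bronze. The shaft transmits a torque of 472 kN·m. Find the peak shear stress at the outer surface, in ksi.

2.01 ksi

J = πd⁴/32 = π(0.558)⁴/32 = 9.518×10^-3 m⁴.
τ_max = T·r/J = 472000 × 0.279 / 9.518×10^-3 = 1.384×10^7 Pa.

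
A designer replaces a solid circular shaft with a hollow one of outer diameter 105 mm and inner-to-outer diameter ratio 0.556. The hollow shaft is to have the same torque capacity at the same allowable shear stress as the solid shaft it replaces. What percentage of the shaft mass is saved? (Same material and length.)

26.1 %

Equal τ_max and T ⇒ the solid shaft needs d_s³ = d_o³(1−k⁴), so d_s = 105·(1−0.556⁴)^(1/3) = 101.5 mm.
Area ratio A_h/A_s = d_o²(1−k²)/d_s² = (1−k²)/(1−k⁴)^(2/3) = 0.7387.
Mass saving = 1 − 0.7387 = 26.1 %.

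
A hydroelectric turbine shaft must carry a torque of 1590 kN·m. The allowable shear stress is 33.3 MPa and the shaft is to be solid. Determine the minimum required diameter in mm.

624 mm

For a solid shaft τ_max = 16T/(πd³), so d = (16T/(π τ_allow))^(1/3) = (16·1.590e6/(π·3.33×10^7))^(1/3) = 0.6242 m.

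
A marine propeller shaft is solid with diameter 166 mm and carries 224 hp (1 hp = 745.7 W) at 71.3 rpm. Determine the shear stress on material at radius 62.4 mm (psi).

2720 psi

ω = 2π·71.3/60 = 7.467 rad/s, so T = P/ω = 224×745.7 / 7.467 = 22370 N·m.
J = πd⁴/32 = π(0.166)⁴/32 = 7.455×10^-5 m⁴.
Shear stress varies linearly with radius: τ = T·r/J = 22370 × 0.0624 / 7.455×10^-5 = 1.873×10^7 Pa.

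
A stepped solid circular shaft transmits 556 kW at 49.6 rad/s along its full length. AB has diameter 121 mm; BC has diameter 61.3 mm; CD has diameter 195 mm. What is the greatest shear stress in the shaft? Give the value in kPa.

248000 kPa

ω = 49.6 rad/s, so T = P/ω = 556×10³ / 49.60 = 11210 N·m.
Under the same torque, τ_max = 16T/(πd³) is largest where d is smallest — segment BC (d = 61.3 mm).
τ_max = 16·11210/(π·(0.0613)³) = 2.478×10^8 Pa.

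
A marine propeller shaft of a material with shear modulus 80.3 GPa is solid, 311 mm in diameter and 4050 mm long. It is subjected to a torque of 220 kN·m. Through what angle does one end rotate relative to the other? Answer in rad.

J = πd⁴/32 = π(0.311)⁴/32 = 9.184×10^-4 m⁴.
θ = T·L/(G·J) = 220000 × 4.05 / (80.3×10⁹ × 9.184×10^-4) = 0.01208 rad.

0.0121 rad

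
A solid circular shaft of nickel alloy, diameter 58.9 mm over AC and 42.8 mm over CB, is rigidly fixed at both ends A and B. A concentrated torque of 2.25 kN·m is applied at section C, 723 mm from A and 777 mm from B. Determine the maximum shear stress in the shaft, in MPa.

Compatibility: T_A·a/J_AC = T_B·b/J_CB with T_A + T_B = T₀.
J_AC = 1.18×10^-6 m⁴, J_CB = 3.29×10^-7 m⁴, so T_A = T₀·(J_AC/a)/((J_AC/a)+(J_CB/b)) = 1787 N·m, T_B = 463.5 N·m.
τ in each portion: τ_AC = 4.45×10^7 Pa, τ_CB = 3.01×10^7 Pa; maximum is in AC.
τ_max = T_AC·r/J = 1787·0.0295/1.18×10^-6 = 4.453×10^7 Pa.

44.5 MPa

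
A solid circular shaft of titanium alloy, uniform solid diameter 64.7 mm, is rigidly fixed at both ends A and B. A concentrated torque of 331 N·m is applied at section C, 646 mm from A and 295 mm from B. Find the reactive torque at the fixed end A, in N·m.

104 N·m

With uniform GJ and both ends fixed, compatibility θ_AC = θ_CB gives T_A·a = T_B·b, together with T_A + T_B = T₀.
T_A = T₀·b/(a+b) = 331.0·295/941.0 = 103.8 N·m; T_B = 227.2 N·m.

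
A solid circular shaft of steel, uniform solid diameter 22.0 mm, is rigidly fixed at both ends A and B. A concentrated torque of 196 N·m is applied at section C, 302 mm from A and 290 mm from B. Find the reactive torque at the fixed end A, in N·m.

96.0 N·m

With uniform GJ and both ends fixed, compatibility θ_AC = θ_CB gives T_A·a = T_B·b, together with T_A + T_B = T₀.
T_A = T₀·b/(a+b) = 196.0·290/592.0 = 96.01 N·m; T_B = 99.99 N·m.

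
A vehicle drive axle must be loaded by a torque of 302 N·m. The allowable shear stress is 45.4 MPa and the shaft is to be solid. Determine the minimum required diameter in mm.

32.4 mm

For a solid shaft τ_max = 16T/(πd³), so d = (16T/(π τ_allow))^(1/3) = (16·302.0/(π·4.54×10^7))^(1/3) = 0.03236 m.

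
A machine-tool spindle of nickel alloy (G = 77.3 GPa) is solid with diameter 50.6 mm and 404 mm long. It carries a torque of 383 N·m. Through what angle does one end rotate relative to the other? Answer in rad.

J = πd⁴/32 = π(0.0506)⁴/32 = 6.436×10^-7 m⁴.
θ = T·L/(G·J) = 383.0 × 0.404 / (77.3×10⁹ × 6.436×10^-7) = 3.110×10^-3 rad.

0.00311 rad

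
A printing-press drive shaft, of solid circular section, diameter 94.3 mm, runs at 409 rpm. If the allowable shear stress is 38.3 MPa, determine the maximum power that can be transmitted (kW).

J = πd⁴/32 = π(0.0943)⁴/32 = 7.763×10^-6 m⁴.
T_max = τ_allow·J/r = 3.83×10^7 × 7.763×10^-6 / 0.0471 = 6306 N·m.
ω = 2π·409/60 = 42.83 rad/s, so P_max = T_max·ω = 2.701×10^5 W.

270 kW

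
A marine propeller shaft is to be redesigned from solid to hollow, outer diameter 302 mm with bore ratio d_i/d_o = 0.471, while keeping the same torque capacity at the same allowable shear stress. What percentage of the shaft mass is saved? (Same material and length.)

Equal τ_max and T ⇒ the solid shaft needs d_s³ = d_o³(1−k⁴), so d_s = 302·(1−0.471⁴)^(1/3) = 297.0 mm.
Area ratio A_h/A_s = d_o²(1−k²)/d_s² = (1−k²)/(1−k⁴)^(2/3) = 0.8048.
Mass saving = 1 − 0.8048 = 19.5 %.

19.5 %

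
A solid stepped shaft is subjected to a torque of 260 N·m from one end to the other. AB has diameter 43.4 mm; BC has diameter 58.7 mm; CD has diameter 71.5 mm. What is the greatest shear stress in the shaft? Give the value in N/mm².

Under the same torque, τ_max = 16T/(πd³) is largest where d is smallest — segment AB (d = 43.4 mm).
τ_max = 16·260.0/(π·(0.0434)³) = 1.620×10^7 Pa.

16.2 N/mm²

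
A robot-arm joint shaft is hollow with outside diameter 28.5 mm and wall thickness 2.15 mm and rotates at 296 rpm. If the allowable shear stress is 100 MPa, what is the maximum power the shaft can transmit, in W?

6760 W

J = π(d_o⁴ − d_i⁴)/32 = π(0.0285⁴ − 0.0242⁴)/32 = 3.110×10^-8 m⁴.
T_max = τ_allow·J/r = 1.00×10^8 × 3.110×10^-8 / 0.0143 = 218.2 N·m.
ω = 2π·296/60 = 31.00 rad/s, so P_max = T_max·ω = 6765 W.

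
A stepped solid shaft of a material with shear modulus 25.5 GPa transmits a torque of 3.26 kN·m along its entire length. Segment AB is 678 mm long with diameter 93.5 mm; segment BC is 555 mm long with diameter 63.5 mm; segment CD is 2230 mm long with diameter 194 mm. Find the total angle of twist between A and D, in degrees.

3.33°

J_AB = π(0.0935)⁴/32 = 7.50×10^-6 m⁴; J_BC = π(0.0635)⁴/32 = 1.60×10^-6 m⁴; J_CD = π(0.194)⁴/32 = 1.39×10^-4 m⁴.
θ = (T/G)·Σ L_i/J_i = (3260/25.5×10⁹)·(0.678/7.50×10^-6 + 0.555/1.60×10^-6 + 2.23/1.39×10^-4) = 0.05805 rad.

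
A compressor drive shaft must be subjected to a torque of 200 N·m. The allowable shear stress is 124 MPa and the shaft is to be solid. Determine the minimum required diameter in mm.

For a solid shaft τ_max = 16T/(πd³), so d = (16T/(π τ_allow))^(1/3) = (16·200.0/(π·1.24×10^8))^(1/3) = 0.02018 m.

20.2 mm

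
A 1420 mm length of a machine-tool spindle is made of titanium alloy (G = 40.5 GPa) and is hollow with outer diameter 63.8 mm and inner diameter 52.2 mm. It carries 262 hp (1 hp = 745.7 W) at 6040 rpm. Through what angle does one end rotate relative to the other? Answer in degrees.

0.691°

ω = 2π·6040/60 = 632.5 rad/s, so T = P/ω = 262×745.7 / 632.5 = 308.9 N·m.
J = π(d_o⁴ − d_i⁴)/32 = π(0.0638⁴ − 0.0522⁴)/32 = 8.977×10^-7 m⁴.
θ = T·L/(G·J) = 308.9 × 1.42 / (40.5×10⁹ × 8.977×10^-7) = 0.01206 rad.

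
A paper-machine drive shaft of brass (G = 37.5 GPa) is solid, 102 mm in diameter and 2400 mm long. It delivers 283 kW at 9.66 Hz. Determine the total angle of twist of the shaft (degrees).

1.61°

ω = 2π·9.66 = 60.70 rad/s, so T = P/ω = 283×10³ / 60.70 = 4663 N·m.
J = πd⁴/32 = π(0.102)⁴/32 = 1.063×10^-5 m⁴.
θ = T·L/(G·J) = 4663 × 2.40 / (37.5×10⁹ × 1.063×10^-5) = 0.02808 rad.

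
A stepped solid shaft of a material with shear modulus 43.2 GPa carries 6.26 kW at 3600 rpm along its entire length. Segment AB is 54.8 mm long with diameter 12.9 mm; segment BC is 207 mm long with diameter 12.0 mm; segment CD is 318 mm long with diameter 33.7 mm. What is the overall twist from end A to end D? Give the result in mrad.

47.8 mrad

ω = 2π·3600/60 = 377.0 rad/s, so T = P/ω = 6.26×10³ / 377.0 = 16.61 N·m.
J_AB = π(0.0129)⁴/32 = 2.72×10^-9 m⁴; J_BC = π(0.0120)⁴/32 = 2.04×10^-9 m⁴; J_CD = π(0.0337)⁴/32 = 1.27×10^-7 m⁴.
θ = (T/G)·Σ L_i/J_i = (16.61/43.2×10⁹)·(0.0548/2.72×10^-9 + 0.207/2.04×10^-9 + 0.318/1.27×10^-7) = 0.04780 rad.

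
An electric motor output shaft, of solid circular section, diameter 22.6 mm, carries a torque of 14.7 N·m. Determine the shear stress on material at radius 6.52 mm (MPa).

J = πd⁴/32 = π(0.0226)⁴/32 = 2.561×10^-8 m⁴.
Shear stress varies linearly with radius: τ = T·r/J = 14.70 × 0.00652 / 2.561×10^-8 = 3.742×10^6 Pa.

3.74 MPa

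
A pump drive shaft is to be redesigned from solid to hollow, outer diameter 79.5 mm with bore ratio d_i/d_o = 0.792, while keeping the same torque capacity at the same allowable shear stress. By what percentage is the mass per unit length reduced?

48.0 %

Equal τ_max and T ⇒ the solid shaft needs d_s³ = d_o³(1−k⁴), so d_s = 79.5·(1−0.792⁴)^(1/3) = 67.30 mm.
Area ratio A_h/A_s = d_o²(1−k²)/d_s² = (1−k²)/(1−k⁴)^(2/3) = 0.5202.
Mass saving = 1 − 0.5202 = 48.0 %.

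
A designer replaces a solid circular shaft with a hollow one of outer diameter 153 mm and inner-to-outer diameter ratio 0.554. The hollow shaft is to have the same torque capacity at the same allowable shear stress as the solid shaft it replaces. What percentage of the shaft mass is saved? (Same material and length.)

Equal τ_max and T ⇒ the solid shaft needs d_s³ = d_o³(1−k⁴), so d_s = 153·(1−0.554⁴)^(1/3) = 148.0 mm.
Area ratio A_h/A_s = d_o²(1−k²)/d_s² = (1−k²)/(1−k⁴)^(2/3) = 0.7403.
Mass saving = 1 − 0.7403 = 26.0 %.

26.0 %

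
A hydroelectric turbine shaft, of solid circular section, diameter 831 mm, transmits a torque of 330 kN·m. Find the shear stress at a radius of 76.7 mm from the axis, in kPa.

541 kPa

J = πd⁴/32 = π(0.831)⁴/32 = 0.04682 m⁴.
Shear stress varies linearly with radius: τ = T·r/J = 330000 × 0.0767 / 0.04682 = 5.406×10^5 Pa.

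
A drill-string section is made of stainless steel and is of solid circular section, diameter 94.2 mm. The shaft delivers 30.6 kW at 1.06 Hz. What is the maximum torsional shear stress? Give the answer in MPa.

ω = 2π·1.06 = 6.660 rad/s, so T = P/ω = 30.6×10³ / 6.660 = 4594 N·m.
J = πd⁴/32 = π(0.0942)⁴/32 = 7.730×10^-6 m⁴.
τ_max = T·r/J = 4594 × 0.0471 / 7.730×10^-6 = 2.799×10^7 Pa.

28.0 MPa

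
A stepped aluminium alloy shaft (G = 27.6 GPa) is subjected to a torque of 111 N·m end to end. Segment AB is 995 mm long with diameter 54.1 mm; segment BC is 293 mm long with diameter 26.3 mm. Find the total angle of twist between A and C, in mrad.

J_AB = π(0.0541)⁴/32 = 8.41×10^-7 m⁴; J_BC = π(0.0263)⁴/32 = 4.70×10^-8 m⁴.
θ = (T/G)·Σ L_i/J_i = (111.0/27.6×10⁹)·(0.995/8.41×10^-7 + 0.293/4.70×10^-8) = 0.02985 rad.

29.8 mrad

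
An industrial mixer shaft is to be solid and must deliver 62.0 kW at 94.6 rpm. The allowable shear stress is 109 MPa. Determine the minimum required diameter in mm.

ω = 2π·94.6/60 = 9.906 rad/s, so T = P/ω = 62.0×10³ / 9.906 = 6259 N·m.
For a solid shaft τ_max = 16T/(πd³), so d = (16T/(π τ_allow))^(1/3) = (16·6259/(π·1.09×10^8))^(1/3) = 0.06638 m.

66.4 mm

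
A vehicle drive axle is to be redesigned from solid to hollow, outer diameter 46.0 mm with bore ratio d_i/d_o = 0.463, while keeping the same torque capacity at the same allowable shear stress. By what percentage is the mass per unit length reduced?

Equal τ_max and T ⇒ the solid shaft needs d_s³ = d_o³(1−k⁴), so d_s = 46.0·(1−0.463⁴)^(1/3) = 45.28 mm.
Area ratio A_h/A_s = d_o²(1−k²)/d_s² = (1−k²)/(1−k⁴)^(2/3) = 0.8107.
Mass saving = 1 − 0.8107 = 18.9 %.

18.9 %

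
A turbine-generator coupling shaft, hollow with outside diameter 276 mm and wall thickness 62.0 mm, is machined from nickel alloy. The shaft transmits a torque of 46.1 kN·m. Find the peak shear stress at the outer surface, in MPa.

12.3 MPa

J = π(d_o⁴ − d_i⁴)/32 = π(0.276⁴ − 0.152⁴)/32 = 5.173×10^-4 m⁴.
τ_max = T·r/J = 46100 × 0.138 / 5.173×10^-4 = 1.230×10^7 Pa.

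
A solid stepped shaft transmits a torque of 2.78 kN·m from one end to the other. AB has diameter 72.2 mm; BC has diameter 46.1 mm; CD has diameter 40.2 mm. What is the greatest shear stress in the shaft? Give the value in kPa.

218000 kPa

Under the same torque, τ_max = 16T/(πd³) is largest where d is smallest — segment CD (d = 40.2 mm).
τ_max = 16·2780/(π·(0.0402)³) = 2.179×10^8 Pa.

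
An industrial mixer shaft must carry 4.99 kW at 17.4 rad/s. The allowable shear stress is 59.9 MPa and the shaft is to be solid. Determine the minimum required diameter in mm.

29.0 mm

ω = 17.4 rad/s, so T = P/ω = 4.99×10³ / 17.40 = 286.8 N·m.
For a solid shaft τ_max = 16T/(πd³), so d = (16T/(π τ_allow))^(1/3) = (16·286.8/(π·5.99×10^7))^(1/3) = 0.02900 m.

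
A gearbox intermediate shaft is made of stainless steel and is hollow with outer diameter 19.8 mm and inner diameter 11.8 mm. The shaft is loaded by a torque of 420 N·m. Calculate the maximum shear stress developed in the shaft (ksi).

J = π(d_o⁴ − d_i⁴)/32 = π(0.0198⁴ − 0.0118⁴)/32 = 1.319×10^-8 m⁴.
τ_max = T·r/J = 420.0 × 0.00990 / 1.319×10^-8 = 3.153×10^8 Pa.

45.7 ksi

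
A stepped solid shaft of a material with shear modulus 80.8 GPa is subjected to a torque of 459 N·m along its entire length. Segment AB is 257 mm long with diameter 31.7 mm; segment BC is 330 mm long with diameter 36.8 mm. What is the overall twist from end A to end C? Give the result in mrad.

25.1 mrad

J_AB = π(0.0317)⁴/32 = 9.91×10^-8 m⁴; J_BC = π(0.0368)⁴/32 = 1.80×10^-7 m⁴.
θ = (T/G)·Σ L_i/J_i = (459.0/80.8×10⁹)·(0.257/9.91×10^-8 + 0.330/1.80×10^-7) = 0.02514 rad.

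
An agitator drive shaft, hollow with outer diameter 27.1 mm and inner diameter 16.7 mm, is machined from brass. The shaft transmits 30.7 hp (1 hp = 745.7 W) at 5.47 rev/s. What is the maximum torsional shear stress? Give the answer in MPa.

ω = 2π·5.47 = 34.37 rad/s, so T = P/ω = 30.7×745.7 / 34.37 = 666.1 N·m.
J = π(d_o⁴ − d_i⁴)/32 = π(0.0271⁴ − 0.0167⁴)/32 = 4.532×10^-8 m⁴.
τ_max = T·r/J = 666.1 × 0.0136 / 4.532×10^-8 = 1.992×10^8 Pa.

199 MPa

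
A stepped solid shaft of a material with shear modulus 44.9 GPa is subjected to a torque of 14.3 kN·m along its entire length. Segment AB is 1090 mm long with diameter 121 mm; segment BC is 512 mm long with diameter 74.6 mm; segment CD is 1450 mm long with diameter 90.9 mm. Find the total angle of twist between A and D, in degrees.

J_AB = π(0.121)⁴/32 = 2.10×10^-5 m⁴; J_BC = π(0.0746)⁴/32 = 3.04×10^-6 m⁴; J_CD = π(0.0909)⁴/32 = 6.70×10^-6 m⁴.
θ = (T/G)·Σ L_i/J_i = (14300/44.9×10⁹)·(1.09/2.10×10^-5 + 0.512/3.04×10^-6 + 1.45/6.70×10^-6) = 0.1390 rad.

7.97°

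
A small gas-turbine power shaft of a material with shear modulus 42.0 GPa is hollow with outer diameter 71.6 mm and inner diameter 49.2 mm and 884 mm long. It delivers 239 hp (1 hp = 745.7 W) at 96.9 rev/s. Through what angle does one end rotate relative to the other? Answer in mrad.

3.07 mrad

ω = 2π·96.9 = 608.8 rad/s, so T = P/ω = 239×745.7 / 608.8 = 292.7 N·m.
J = π(d_o⁴ − d_i⁴)/32 = π(0.0716⁴ − 0.0492⁴)/32 = 2.005×10^-6 m⁴.
θ = T·L/(G·J) = 292.7 × 0.884 / (42.0×10⁹ × 2.005×10^-6) = 3.073×10^-3 rad.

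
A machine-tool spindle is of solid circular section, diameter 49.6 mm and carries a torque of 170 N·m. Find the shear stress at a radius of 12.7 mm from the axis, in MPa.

J = πd⁴/32 = π(0.0496)⁴/32 = 5.942×10^-7 m⁴.
Shear stress varies linearly with radius: τ = T·r/J = 170.0 × 0.0127 / 5.942×10^-7 = 3.634×10^6 Pa.

3.63 MPa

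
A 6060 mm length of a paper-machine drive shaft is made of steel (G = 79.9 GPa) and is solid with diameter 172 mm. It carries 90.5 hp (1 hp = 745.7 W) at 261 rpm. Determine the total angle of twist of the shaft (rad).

0.00218 rad

ω = 2π·261/60 = 27.33 rad/s, so T = P/ω = 90.5×745.7 / 27.33 = 2469 N·m.
J = πd⁴/32 = π(0.172)⁴/32 = 8.592×10^-5 m⁴.
θ = T·L/(G·J) = 2469 × 6.06 / (79.9×10⁹ × 8.592×10^-5) = 2.179×10^-3 rad.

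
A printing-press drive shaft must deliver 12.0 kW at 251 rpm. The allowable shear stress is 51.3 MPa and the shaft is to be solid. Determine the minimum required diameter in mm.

35.7 mm

ω = 2π·251/60 = 26.28 rad/s, so T = P/ω = 12.0×10³ / 26.28 = 456.5 N·m.
For a solid shaft τ_max = 16T/(πd³), so d = (16T/(π τ_allow))^(1/3) = (16·456.5/(π·5.13×10^7))^(1/3) = 0.03565 m.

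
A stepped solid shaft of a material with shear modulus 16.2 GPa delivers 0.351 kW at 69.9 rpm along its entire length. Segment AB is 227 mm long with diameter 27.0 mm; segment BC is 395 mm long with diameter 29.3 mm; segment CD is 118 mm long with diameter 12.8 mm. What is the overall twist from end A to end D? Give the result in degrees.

ω = 2π·69.9/60 = 7.320 rad/s, so T = P/ω = 0.351×10³ / 7.320 = 47.95 N·m.
J_AB = π(0.0270)⁴/32 = 5.22×10^-8 m⁴; J_BC = π(0.0293)⁴/32 = 7.24×10^-8 m⁴; J_CD = π(0.0128)⁴/32 = 2.64×10^-9 m⁴.
θ = (T/G)·Σ L_i/J_i = (47.95/16.2×10⁹)·(0.227/5.22×10^-8 + 0.395/7.24×10^-8 + 0.118/2.64×10^-9) = 0.1616 rad.

9.26°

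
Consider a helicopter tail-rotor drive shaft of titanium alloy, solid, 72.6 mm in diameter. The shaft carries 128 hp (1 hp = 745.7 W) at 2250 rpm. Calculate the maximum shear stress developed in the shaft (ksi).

ω = 2π·2250/60 = 235.6 rad/s, so T = P/ω = 128×745.7 / 235.6 = 405.1 N·m.
J = πd⁴/32 = π(0.0726)⁴/32 = 2.727×10^-6 m⁴.
τ_max = T·r/J = 405.1 × 0.0363 / 2.727×10^-6 = 5.392×10^6 Pa.

0.782 ksi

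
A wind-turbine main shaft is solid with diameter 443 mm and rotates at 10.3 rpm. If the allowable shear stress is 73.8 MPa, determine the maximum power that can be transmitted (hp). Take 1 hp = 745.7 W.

1820 hp

J = πd⁴/32 = π(0.443)⁴/32 = 3.781×10^-3 m⁴.
T_max = τ_allow·J/r = 7.38×10^7 × 3.781×10^-3 / 0.222 = 1.260e6 N·m.
ω = 2π·10.3/60 = 1.079 rad/s, so P_max = T_max·ω = 1.359×10^6 W.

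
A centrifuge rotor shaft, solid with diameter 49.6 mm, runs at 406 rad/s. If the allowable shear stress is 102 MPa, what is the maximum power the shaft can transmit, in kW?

J = πd⁴/32 = π(0.0496)⁴/32 = 5.942×10^-7 m⁴.
T_max = τ_allow·J/r = 1.02×10^8 × 5.942×10^-7 / 0.0248 = 2444 N·m.
ω = 406 rad/s, so P_max = T_max·ω = 9.922×10^5 W.

992 kW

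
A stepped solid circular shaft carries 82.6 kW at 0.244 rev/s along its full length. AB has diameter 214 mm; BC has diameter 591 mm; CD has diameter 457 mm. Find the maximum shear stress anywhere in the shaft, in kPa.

ω = 2π·0.244 = 1.533 rad/s, so T = P/ω = 82.6×10³ / 1.533 = 53880 N·m.
Under the same torque, τ_max = 16T/(πd³) is largest where d is smallest — segment AB (d = 214 mm).
τ_max = 16·53880/(π·(0.214)³) = 2.800×10^7 Pa.

28000 kPa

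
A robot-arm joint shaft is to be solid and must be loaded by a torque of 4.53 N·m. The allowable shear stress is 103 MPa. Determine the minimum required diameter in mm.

For a solid shaft τ_max = 16T/(πd³), so d = (16T/(π τ_allow))^(1/3) = (16·4.530/(π·1.03×10^8))^(1/3) = 0.006073 m.

6.07 mm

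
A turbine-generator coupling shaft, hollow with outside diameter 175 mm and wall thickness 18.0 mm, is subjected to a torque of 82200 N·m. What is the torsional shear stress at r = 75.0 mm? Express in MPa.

111 MPa

J = π(d_o⁴ − d_i⁴)/32 = π(0.175⁴ − 0.139⁴)/32 = 5.543×10^-5 m⁴.
Shear stress varies linearly with radius: τ = T·r/J = 82200 × 0.0750 / 5.543×10^-5 = 1.112×10^8 Pa.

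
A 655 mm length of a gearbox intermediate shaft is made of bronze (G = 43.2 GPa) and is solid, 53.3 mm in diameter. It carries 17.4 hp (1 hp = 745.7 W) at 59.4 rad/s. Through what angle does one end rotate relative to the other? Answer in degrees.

ω = 59.4 rad/s, so T = P/ω = 17.4×745.7 / 59.40 = 218.4 N·m.
J = πd⁴/32 = π(0.0533)⁴/32 = 7.923×10^-7 m⁴.
θ = T·L/(G·J) = 218.4 × 0.655 / (43.2×10⁹ × 7.923×10^-7) = 4.180×10^-3 rad.

0.239°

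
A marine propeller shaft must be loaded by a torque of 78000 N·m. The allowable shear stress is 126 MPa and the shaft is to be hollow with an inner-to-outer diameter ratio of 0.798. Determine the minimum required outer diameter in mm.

For a hollow shaft with d_i/d_o = 0.798: τ_max = 16T/(π d_o³ (1−k⁴)), so d_o = [16T/(π τ_allow (1−k⁴))]^(1/3) = [16·78000/(π·1.26×10^8·0.5945)]^(1/3) = 0.1744 m.

174 mm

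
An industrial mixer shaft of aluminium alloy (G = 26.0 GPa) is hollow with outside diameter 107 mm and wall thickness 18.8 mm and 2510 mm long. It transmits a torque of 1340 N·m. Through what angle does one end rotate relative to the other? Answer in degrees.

J = π(d_o⁴ − d_i⁴)/32 = π(0.107⁴ − 0.0694⁴)/32 = 1.059×10^-5 m⁴.
θ = T·L/(G·J) = 1340 × 2.51 / (26.0×10⁹ × 1.059×10^-5) = 0.01221 rad.

0.700°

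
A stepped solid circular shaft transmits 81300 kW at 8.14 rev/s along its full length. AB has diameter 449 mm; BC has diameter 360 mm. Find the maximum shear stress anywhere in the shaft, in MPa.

174 MPa

ω = 2π·8.14 = 51.15 rad/s, so T = P/ω = 81300×10³ / 51.15 = 1.590e6 N·m.
Under the same torque, τ_max = 16T/(πd³) is largest where d is smallest — segment BC (d = 360 mm).
τ_max = 16·1.590e6/(π·(0.360)³) = 1.735×10^8 Pa.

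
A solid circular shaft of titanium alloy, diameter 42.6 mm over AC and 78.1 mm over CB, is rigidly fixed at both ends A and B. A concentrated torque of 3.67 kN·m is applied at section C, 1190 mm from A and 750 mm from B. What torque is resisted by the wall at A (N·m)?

194 N·m

Compatibility: T_A·a/J_AC = T_B·b/J_CB with T_A + T_B = T₀.
J_AC = 3.23×10^-7 m⁴, J_CB = 3.65×10^-6 m⁴, so T_A = T₀·(J_AC/a)/((J_AC/a)+(J_CB/b)) = 193.9 N·m, T_B = 3476 N·m.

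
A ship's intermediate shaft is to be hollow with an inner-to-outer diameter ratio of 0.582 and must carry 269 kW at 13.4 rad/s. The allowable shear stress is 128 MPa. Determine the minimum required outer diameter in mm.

96.6 mm

ω = 13.4 rad/s, so T = P/ω = 269×10³ / 13.40 = 20070 N·m.
For a hollow shaft with d_i/d_o = 0.582: τ_max = 16T/(π d_o³ (1−k⁴)), so d_o = [16T/(π τ_allow (1−k⁴))]^(1/3) = [16·20070/(π·1.28×10^8·0.8853)]^(1/3) = 0.09663 m.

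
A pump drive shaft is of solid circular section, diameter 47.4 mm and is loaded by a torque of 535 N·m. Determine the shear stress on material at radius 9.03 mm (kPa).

J = πd⁴/32 = π(0.0474)⁴/32 = 4.956×10^-7 m⁴.
Shear stress varies linearly with radius: τ = T·r/J = 535.0 × 0.00903 / 4.956×10^-7 = 9.748×10^6 Pa.

9750 kPa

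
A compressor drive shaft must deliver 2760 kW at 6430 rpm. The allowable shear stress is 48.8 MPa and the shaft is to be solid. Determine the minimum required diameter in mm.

ω = 2π·6430/60 = 673.3 rad/s, so T = P/ω = 2760×10³ / 673.3 = 4099 N·m.
For a solid shaft τ_max = 16T/(πd³), so d = (16T/(π τ_allow))^(1/3) = (16·4099/(π·4.88×10^7))^(1/3) = 0.07535 m.

75.3 mm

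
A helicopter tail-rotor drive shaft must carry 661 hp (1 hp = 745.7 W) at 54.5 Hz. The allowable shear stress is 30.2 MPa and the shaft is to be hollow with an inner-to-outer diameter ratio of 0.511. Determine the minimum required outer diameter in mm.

ω = 2π·54.5 = 342.4 rad/s, so T = P/ω = 661×745.7 / 342.4 = 1439 N·m.
For a hollow shaft with d_i/d_o = 0.511: τ_max = 16T/(π d_o³ (1−k⁴)), so d_o = [16T/(π τ_allow (1−k⁴))]^(1/3) = [16·1439/(π·3.02×10^7·0.9318)]^(1/3) = 0.06387 m.

63.9 mm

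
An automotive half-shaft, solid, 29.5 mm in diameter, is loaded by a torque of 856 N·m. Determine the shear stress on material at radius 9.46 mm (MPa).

J = πd⁴/32 = π(0.0295)⁴/32 = 7.435×10^-8 m⁴.
Shear stress varies linearly with radius: τ = T·r/J = 856.0 × 0.00946 / 7.435×10^-8 = 1.089×10^8 Pa.

109 MPa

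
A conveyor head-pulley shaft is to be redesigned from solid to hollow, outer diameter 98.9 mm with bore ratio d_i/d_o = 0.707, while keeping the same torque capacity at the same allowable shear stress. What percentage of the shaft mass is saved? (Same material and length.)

Equal τ_max and T ⇒ the solid shaft needs d_s³ = d_o³(1−k⁴), so d_s = 98.9·(1−0.707⁴)^(1/3) = 89.86 mm.
Area ratio A_h/A_s = d_o²(1−k²)/d_s² = (1−k²)/(1−k⁴)^(2/3) = 0.6058.
Mass saving = 1 − 0.6058 = 39.4 %.

39.4 %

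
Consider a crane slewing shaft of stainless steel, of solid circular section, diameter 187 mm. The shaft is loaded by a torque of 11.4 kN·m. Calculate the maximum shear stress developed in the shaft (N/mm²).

J = πd⁴/32 = π(0.187)⁴/32 = 1.201×10^-4 m⁴.
τ_max = T·r/J = 11400 × 0.0935 / 1.201×10^-4 = 8.879×10^6 Pa.

8.88 N/mm²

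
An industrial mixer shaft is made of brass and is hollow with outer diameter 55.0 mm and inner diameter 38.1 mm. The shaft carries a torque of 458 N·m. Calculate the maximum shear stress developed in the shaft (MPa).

18.2 MPa

J = π(d_o⁴ − d_i⁴)/32 = π(0.0550⁴ − 0.0381⁴)/32 = 6.915×10^-7 m⁴.
τ_max = T·r/J = 458.0 × 0.0275 / 6.915×10^-7 = 1.821×10^7 Pa.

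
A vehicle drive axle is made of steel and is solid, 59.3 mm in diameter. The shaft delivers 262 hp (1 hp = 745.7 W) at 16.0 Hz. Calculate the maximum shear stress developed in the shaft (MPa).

ω = 2π·16.0 = 100.5 rad/s, so T = P/ω = 262×745.7 / 100.5 = 1943 N·m.
J = πd⁴/32 = π(0.0593)⁴/32 = 1.214×10^-6 m⁴.
τ_max = T·r/J = 1943 × 0.0296 / 1.214×10^-6 = 4.746×10^7 Pa.

47.5 MPa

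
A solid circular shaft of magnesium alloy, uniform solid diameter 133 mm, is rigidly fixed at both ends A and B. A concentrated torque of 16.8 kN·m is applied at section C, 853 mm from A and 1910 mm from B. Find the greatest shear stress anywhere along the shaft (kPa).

With uniform GJ and both ends fixed, compatibility θ_AC = θ_CB gives T_A·a = T_B·b, together with T_A + T_B = T₀.
T_A = T₀·b/(a+b) = 16800·1910/2763 = 11610 N·m; T_B = 5187 N·m.
τ in each portion: τ_AC = 2.51×10^7 Pa, τ_CB = 1.12×10^7 Pa; maximum is in AC.
τ_max = T_AC·r/J = 11610·0.0665/3.07×10^-5 = 2.514×10^7 Pa.

25100 kPa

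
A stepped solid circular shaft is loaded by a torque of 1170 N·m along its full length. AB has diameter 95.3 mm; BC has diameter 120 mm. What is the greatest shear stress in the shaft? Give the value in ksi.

0.999 ksi

Under the same torque, τ_max = 16T/(πd³) is largest where d is smallest — segment AB (d = 95.3 mm).
τ_max = 16·1170/(π·(0.0953)³) = 6.885×10^6 Pa.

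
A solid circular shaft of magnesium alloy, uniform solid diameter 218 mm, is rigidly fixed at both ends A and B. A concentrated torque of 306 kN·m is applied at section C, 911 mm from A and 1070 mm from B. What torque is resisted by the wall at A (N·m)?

With uniform GJ and both ends fixed, compatibility θ_AC = θ_CB gives T_A·a = T_B·b, together with T_A + T_B = T₀.
T_A = T₀·b/(a+b) = 306000·1070/1981 = 165300 N·m; T_B = 140700 N·m.

165000 N·m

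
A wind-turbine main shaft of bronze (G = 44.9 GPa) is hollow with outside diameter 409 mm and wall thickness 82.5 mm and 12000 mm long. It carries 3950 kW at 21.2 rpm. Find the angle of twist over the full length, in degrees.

ω = 2π·21.2/60 = 2.220 rad/s, so T = P/ω = 3950×10³ / 2.220 = 1.779e6 N·m.
J = π(d_o⁴ − d_i⁴)/32 = π(0.409⁴ − 0.244⁴)/32 = 2.399×10^-3 m⁴.
θ = T·L/(G·J) = 1.779e6 × 12.0 / (44.9×10⁹ × 2.399×10^-3) = 0.1982 rad.

11.4°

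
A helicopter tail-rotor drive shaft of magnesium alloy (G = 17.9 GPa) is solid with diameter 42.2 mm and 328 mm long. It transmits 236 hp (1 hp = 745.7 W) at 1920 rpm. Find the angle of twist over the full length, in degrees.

2.95°

ω = 2π·1920/60 = 201.1 rad/s, so T = P/ω = 236×745.7 / 201.1 = 875.3 N·m.
J = πd⁴/32 = π(0.0422)⁴/32 = 3.114×10^-7 m⁴.
θ = T·L/(G·J) = 875.3 × 0.328 / (17.9×10⁹ × 3.114×10^-7) = 0.05151 rad.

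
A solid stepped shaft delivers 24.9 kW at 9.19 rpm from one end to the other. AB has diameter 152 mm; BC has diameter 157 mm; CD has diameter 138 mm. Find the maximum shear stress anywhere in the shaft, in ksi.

7.27 ksi

ω = 2π·9.19/60 = 0.9624 rad/s, so T = P/ω = 24.9×10³ / 0.9624 = 25870 N·m.
Under the same torque, τ_max = 16T/(πd³) is largest where d is smallest — segment CD (d = 138 mm).
τ_max = 16·25870/(π·(0.138)³) = 5.014×10^7 Pa.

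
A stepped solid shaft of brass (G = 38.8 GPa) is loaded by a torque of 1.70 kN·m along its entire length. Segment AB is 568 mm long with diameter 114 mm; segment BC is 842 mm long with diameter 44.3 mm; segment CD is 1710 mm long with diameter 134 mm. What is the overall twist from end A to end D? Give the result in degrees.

J_AB = π(0.114)⁴/32 = 1.66×10^-5 m⁴; J_BC = π(0.0443)⁴/32 = 3.78×10^-7 m⁴; J_CD = π(0.134)⁴/32 = 3.17×10^-5 m⁴.
θ = (T/G)·Σ L_i/J_i = (1700/38.8×10⁹)·(0.568/1.66×10^-5 + 0.842/3.78×10^-7 + 1.71/3.17×10^-5) = 0.1014 rad.

5.81°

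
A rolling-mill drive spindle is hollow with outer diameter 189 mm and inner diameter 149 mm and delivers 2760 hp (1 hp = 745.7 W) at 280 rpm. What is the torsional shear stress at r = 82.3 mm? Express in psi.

10900 psi

ω = 2π·280/60 = 29.32 rad/s, so T = P/ω = 2760×745.7 / 29.32 = 70190 N·m.
J = π(d_o⁴ − d_i⁴)/32 = π(0.189⁴ − 0.149⁴)/32 = 7.688×10^-5 m⁴.
Shear stress varies linearly with radius: τ = T·r/J = 70190 × 0.0823 / 7.688×10^-5 = 7.514×10^7 Pa.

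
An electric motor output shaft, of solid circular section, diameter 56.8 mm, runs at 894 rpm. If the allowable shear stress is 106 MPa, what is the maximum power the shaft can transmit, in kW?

357 kW

J = πd⁴/32 = π(0.0568)⁴/32 = 1.022×10^-6 m⁴.
T_max = τ_allow·J/r = 1.06×10^8 × 1.022×10^-6 / 0.0284 = 3814 N·m.
ω = 2π·894/60 = 93.62 rad/s, so P_max = T_max·ω = 3.571×10^5 W.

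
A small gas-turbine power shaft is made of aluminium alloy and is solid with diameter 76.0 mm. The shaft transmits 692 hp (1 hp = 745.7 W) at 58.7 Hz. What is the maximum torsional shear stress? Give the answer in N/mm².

ω = 2π·58.7 = 368.8 rad/s, so T = P/ω = 692×745.7 / 368.8 = 1399 N·m.
J = πd⁴/32 = π(0.0760)⁴/32 = 3.275×10^-6 m⁴.
τ_max = T·r/J = 1399 × 0.0380 / 3.275×10^-6 = 1.623×10^7 Pa.

16.2 N/mm²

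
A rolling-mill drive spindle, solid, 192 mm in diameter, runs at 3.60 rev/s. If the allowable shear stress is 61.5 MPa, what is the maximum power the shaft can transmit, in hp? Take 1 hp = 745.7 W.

J = πd⁴/32 = π(0.192)⁴/32 = 1.334×10^-4 m⁴.
T_max = τ_allow·J/r = 6.15×10^7 × 1.334×10^-4 / 0.0960 = 85470 N·m.
ω = 2π·3.60 = 22.62 rad/s, so P_max = T_max·ω = 1.933×10^6 W.

2590 hp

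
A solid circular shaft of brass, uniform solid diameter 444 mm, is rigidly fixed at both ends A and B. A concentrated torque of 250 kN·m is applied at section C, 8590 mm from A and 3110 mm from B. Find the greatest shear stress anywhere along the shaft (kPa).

With uniform GJ and both ends fixed, compatibility θ_AC = θ_CB gives T_A·a = T_B·b, together with T_A + T_B = T₀.
T_A = T₀·b/(a+b) = 250000·3110/11700 = 66450 N·m; T_B = 183500 N·m.
τ in each portion: τ_AC = 3.87×10^6 Pa, τ_CB = 1.07×10^7 Pa; maximum is in CB.
τ_max = T_CB·r/J = 183500·0.222/3.82×10^-3 = 1.068×10^7 Pa.

10700 kPa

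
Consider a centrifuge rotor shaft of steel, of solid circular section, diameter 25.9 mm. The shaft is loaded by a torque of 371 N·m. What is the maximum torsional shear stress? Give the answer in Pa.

J = πd⁴/32 = π(0.0259)⁴/32 = 4.418×10^-8 m⁴.
τ_max = T·r/J = 371.0 × 0.0129 / 4.418×10^-8 = 1.088×10^8 Pa.

1.09e8 Pa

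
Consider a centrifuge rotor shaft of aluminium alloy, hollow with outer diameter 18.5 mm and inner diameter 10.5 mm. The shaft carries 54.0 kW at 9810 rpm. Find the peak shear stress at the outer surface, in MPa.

47.2 MPa

ω = 2π·9810/60 = 1027 rad/s, so T = P/ω = 54.0×10³ / 1027 = 52.56 N·m.
J = π(d_o⁴ − d_i⁴)/32 = π(0.0185⁴ − 0.0105⁴)/32 = 1.031×10^-8 m⁴.
τ_max = T·r/J = 52.56 × 0.00925 / 1.031×10^-8 = 4.718×10^7 Pa.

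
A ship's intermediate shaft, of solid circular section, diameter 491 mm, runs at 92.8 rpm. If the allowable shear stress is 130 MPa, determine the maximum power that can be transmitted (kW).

J = πd⁴/32 = π(0.491)⁴/32 = 5.706×10^-3 m⁴.
T_max = τ_allow·J/r = 1.30×10^8 × 5.706×10^-3 / 0.245 = 3.021e6 N·m.
ω = 2π·92.8/60 = 9.718 rad/s, so P_max = T_max·ω = 2.936×10^7 W.

29400 kW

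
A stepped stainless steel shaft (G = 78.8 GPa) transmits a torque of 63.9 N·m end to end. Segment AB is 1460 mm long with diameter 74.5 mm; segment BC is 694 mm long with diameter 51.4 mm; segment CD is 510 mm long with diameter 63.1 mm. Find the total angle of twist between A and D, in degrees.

J_AB = π(0.0745)⁴/32 = 3.02×10^-6 m⁴; J_BC = π(0.0514)⁴/32 = 6.85×10^-7 m⁴; J_CD = π(0.0631)⁴/32 = 1.56×10^-6 m⁴.
θ = (T/G)·Σ L_i/J_i = (63.90/78.8×10⁹)·(1.46/3.02×10^-6 + 0.694/6.85×10^-7 + 0.510/1.56×10^-6) = 1.478×10^-3 rad.

0.0847°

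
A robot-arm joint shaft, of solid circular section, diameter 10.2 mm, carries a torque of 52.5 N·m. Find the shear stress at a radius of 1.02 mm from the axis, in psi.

7310 psi

J = πd⁴/32 = π(0.0102)⁴/32 = 1.063×10^-9 m⁴.
Shear stress varies linearly with radius: τ = T·r/J = 52.50 × 0.00102 / 1.063×10^-9 = 5.039×10^7 Pa.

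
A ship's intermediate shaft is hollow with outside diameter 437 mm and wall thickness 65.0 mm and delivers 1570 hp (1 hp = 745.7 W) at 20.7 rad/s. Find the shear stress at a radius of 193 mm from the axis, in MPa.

ω = 20.7 rad/s, so T = P/ω = 1570×745.7 / 20.70 = 56560 N·m.
J = π(d_o⁴ − d_i⁴)/32 = π(0.437⁴ − 0.307⁴)/32 = 2.708×10^-3 m⁴.
Shear stress varies linearly with radius: τ = T·r/J = 56560 × 0.193 / 2.708×10^-3 = 4.030×10^6 Pa.

4.03 MPa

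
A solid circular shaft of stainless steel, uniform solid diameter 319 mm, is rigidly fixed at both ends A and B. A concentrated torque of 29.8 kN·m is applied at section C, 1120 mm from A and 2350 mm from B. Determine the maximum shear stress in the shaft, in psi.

459 psi

With uniform GJ and both ends fixed, compatibility θ_AC = θ_CB gives T_A·a = T_B·b, together with T_A + T_B = T₀.
T_A = T₀·b/(a+b) = 29800·2350/3470 = 20180 N·m; T_B = 9618 N·m.
τ in each portion: τ_AC = 3.17×10^6 Pa, τ_CB = 1.51×10^6 Pa; maximum is in AC.
τ_max = T_AC·r/J = 20180·0.160/1.02×10^-3 = 3.166×10^6 Pa.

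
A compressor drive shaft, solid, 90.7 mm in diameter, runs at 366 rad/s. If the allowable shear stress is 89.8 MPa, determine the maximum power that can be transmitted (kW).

J = πd⁴/32 = π(0.0907)⁴/32 = 6.644×10^-6 m⁴.
T_max = τ_allow·J/r = 8.98×10^7 × 6.644×10^-6 / 0.0454 = 13160 N·m.
ω = 366 rad/s, so P_max = T_max·ω = 4.815×10^6 W.

4820 kW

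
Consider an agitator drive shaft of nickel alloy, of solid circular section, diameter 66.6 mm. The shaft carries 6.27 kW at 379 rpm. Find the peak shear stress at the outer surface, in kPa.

ω = 2π·379/60 = 39.69 rad/s, so T = P/ω = 6.27×10³ / 39.69 = 158.0 N·m.
J = πd⁴/32 = π(0.0666)⁴/32 = 1.932×10^-6 m⁴.
τ_max = T·r/J = 158.0 × 0.0333 / 1.932×10^-6 = 2.724×10^6 Pa.

2720 kPa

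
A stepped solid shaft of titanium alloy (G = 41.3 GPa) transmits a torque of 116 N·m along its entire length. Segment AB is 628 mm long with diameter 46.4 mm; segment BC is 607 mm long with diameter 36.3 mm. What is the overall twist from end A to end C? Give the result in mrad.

13.9 mrad

J_AB = π(0.0464)⁴/32 = 4.55×10^-7 m⁴; J_BC = π(0.0363)⁴/32 = 1.70×10^-7 m⁴.
θ = (T/G)·Σ L_i/J_i = (116.0/41.3×10⁹)·(0.628/4.55×10^-7 + 0.607/1.70×10^-7) = 0.01388 rad.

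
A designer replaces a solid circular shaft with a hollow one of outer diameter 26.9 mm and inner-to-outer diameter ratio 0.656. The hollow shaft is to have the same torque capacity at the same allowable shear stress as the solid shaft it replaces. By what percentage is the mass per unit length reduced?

Equal τ_max and T ⇒ the solid shaft needs d_s³ = d_o³(1−k⁴), so d_s = 26.9·(1−0.656⁴)^(1/3) = 25.12 mm.
Area ratio A_h/A_s = d_o²(1−k²)/d_s² = (1−k²)/(1−k⁴)^(2/3) = 0.6530.
Mass saving = 1 − 0.6530 = 34.7 %.

34.7 %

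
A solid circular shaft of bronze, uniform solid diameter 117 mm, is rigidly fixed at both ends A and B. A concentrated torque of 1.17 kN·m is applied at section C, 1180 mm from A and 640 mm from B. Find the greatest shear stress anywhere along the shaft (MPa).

With uniform GJ and both ends fixed, compatibility θ_AC = θ_CB gives T_A·a = T_B·b, together with T_A + T_B = T₀.
T_A = T₀·b/(a+b) = 1170·640/1820 = 411.4 N·m; T_B = 758.6 N·m.
τ in each portion: τ_AC = 1.31×10^6 Pa, τ_CB = 2.41×10^6 Pa; maximum is in CB.
τ_max = T_CB·r/J = 758.6·0.0585/1.84×10^-5 = 2.412×10^6 Pa.

2.41 MPa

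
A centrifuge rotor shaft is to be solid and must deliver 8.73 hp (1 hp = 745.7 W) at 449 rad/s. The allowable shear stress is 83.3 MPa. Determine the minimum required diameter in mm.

9.61 mm

ω = 449 rad/s, so T = P/ω = 8.73×745.7 / 449.0 = 14.50 N·m.
For a solid shaft τ_max = 16T/(πd³), so d = (16T/(π τ_allow))^(1/3) = (16·14.50/(π·8.33×10^7))^(1/3) = 0.009606 m.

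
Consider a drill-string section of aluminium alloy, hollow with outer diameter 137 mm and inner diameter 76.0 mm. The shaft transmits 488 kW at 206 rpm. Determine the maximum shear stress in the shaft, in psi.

ω = 2π·206/60 = 21.57 rad/s, so T = P/ω = 488×10³ / 21.57 = 22620 N·m.
J = π(d_o⁴ − d_i⁴)/32 = π(0.137⁴ − 0.0760⁴)/32 = 3.131×10^-5 m⁴.
τ_max = T·r/J = 22620 × 0.0685 / 3.131×10^-5 = 4.949×10^7 Pa.

7180 psi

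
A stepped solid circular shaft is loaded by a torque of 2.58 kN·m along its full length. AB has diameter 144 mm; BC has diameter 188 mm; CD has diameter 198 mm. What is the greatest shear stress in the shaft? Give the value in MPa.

Under the same torque, τ_max = 16T/(πd³) is largest where d is smallest — segment AB (d = 144 mm).
τ_max = 16·2580/(π·(0.144)³) = 4.401×10^6 Pa.

4.40 MPa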